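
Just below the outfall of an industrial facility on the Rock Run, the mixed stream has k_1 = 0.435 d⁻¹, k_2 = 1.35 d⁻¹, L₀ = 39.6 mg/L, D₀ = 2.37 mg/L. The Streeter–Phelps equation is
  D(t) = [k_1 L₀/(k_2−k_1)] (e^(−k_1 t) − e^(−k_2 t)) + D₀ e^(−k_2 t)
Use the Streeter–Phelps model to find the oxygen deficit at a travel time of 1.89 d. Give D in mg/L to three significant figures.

D ≈ 6.99 mg/L

k_1 L₀/(k_2−k_1) = 0.435×39.6/(1.35−0.435) = 17.23/0.9150 = 18.83 mg/L.
e^(−k_1 t) = e^(−0.435×1.890) = 0.4395; e^(−k_2 t) = e^(−1.35×1.890) = 0.07796.
D = 18.83 × (0.4395 − 0.07796) + 2.37 × 0.07796 = 6.806 + 0.1848 = 6.991 mg/L.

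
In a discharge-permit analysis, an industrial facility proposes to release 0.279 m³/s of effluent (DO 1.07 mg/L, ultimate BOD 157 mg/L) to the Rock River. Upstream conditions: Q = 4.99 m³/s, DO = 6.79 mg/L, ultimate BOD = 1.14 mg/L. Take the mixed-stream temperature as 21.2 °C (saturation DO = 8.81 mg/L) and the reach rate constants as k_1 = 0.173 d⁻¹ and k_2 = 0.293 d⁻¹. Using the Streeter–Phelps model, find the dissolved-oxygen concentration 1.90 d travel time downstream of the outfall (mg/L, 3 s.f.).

Mixed DO = (4.99×6.79 + 0.279×1.07)/(4.99+0.279) = 34.18/5.269 = 6.487 mg/L.
Mixed L₀ = (4.99×1.14 + 0.279×157)/(5.269) = 49.49/5.269 = 9.393 mg/L.
Initial deficit D₀ = C_s − DO₀ = 8.81 − 6.487 = 2.323 mg/L.
D(1.90) = [0.173×9.393/(0.293−0.173)](e^(−0.173×1.90) − e^(−0.293×1.90)) + 2.323 e^(−0.293×1.90)
= 13.54 × (0.7199 − 0.5731) + 2.323 × 0.5731 = 3.319 mg/L.
DO = 8.81 − 3.319 = 5.491 mg/L.

DO ≈ 5.49 mg/L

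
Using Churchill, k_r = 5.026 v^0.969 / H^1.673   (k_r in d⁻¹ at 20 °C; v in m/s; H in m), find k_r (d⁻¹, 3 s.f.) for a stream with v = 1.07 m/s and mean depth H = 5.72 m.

k_r ≈ 0.290 d⁻¹

k_r = 5.026 × 1.07^0.969 / 5.72^1.673 = 5.026 × 1.068 / 18.50 = 0.2901 d⁻¹.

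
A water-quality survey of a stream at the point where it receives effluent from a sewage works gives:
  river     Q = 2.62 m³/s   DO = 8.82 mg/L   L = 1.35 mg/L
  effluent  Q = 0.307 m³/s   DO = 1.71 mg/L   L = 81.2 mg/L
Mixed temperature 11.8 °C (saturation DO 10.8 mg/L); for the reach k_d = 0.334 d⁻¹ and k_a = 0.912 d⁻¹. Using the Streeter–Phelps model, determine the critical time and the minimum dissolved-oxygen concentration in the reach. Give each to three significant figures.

t_c ≈ 0.590 d; minimum DO ≈ 7.88 mg/L

Mixed DO = (2.62×8.82 + 0.307×1.71)/(2.62+0.307) = 23.63/2.927 = 8.074 mg/L.
Mixed L₀ = (2.62×1.35 + 0.307×81.2)/(2.927) = 28.47/2.927 = 9.725 mg/L.
Initial deficit D₀ = C_s − DO₀ = 10.8 − 8.074 = 2.726 mg/L.
t_c = (1/0.5780) ln[(0.912/0.334)(1 − 2.726×0.5780/(0.334×9.725))] = 1.730 × ln(1.406) = 0.5897 d.
D_c = (0.334/0.912) × 9.725 × e^(−0.334×0.5897) = 0.3662 × 9.725 × 0.8212 = 2.925 mg/L.
Minimum DO = 10.8 − 2.925 = 7.875 mg/L.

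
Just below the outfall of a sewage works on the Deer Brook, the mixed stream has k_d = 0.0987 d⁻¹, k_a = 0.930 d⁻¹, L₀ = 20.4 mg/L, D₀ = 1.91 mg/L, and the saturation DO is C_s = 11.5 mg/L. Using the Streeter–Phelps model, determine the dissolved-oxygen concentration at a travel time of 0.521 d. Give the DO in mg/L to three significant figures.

k_d L₀/(k_a−k_d) = 0.0987×20.4/(0.930−0.0987) = 2.013/0.8313 = 2.422 mg/L.
e^(−k_d t) = e^(−0.0987×0.5210) = 0.9499; e^(−k_a t) = e^(−0.930×0.5210) = 0.6160.
D = 2.422 × (0.9499 − 0.6160) + 1.91 × 0.6160 = 0.8087 + 1.177 = 1.985 mg/L.
DO = C_s − D = 11.5 − 1.985 = 9.515 mg/L.

DO ≈ 9.51 mg/L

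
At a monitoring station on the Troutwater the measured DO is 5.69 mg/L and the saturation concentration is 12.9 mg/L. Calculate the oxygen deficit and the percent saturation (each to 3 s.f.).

D = C_s − C = 12.9 − 5.69 = 7.21 mg/L.
% saturation = 5.69/12.9 × 100 = 44.1 %.

D ≈ 7.21 mg/L; 44.1 % saturation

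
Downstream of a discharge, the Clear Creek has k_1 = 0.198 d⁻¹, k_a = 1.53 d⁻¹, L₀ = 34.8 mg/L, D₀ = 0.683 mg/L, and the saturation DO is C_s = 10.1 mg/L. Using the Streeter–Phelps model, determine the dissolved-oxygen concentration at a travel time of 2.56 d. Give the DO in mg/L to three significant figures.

k_1 L₀/(k_a−k_1) = 0.198×34.8/(1.53−0.198) = 6.890/1.332 = 5.173 mg/L.
e^(−k_1 t) = e^(−0.198×2.560) = 0.6024; e^(−k_a t) = e^(−1.53×2.560) = 0.01990.
D = 5.173 × (0.6024 − 0.01990) + 0.683 × 0.01990 = 3.013 + 0.01359 = 3.027 mg/L.
DO = C_s − D = 10.1 − 3.027 = 7.073 mg/L.

DO ≈ 7.07 mg/L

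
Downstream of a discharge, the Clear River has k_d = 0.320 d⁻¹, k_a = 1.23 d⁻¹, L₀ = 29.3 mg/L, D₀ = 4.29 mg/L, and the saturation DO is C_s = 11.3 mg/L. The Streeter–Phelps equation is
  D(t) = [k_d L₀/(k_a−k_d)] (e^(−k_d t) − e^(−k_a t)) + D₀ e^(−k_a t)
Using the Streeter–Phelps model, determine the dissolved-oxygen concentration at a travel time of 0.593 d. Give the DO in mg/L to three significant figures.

k_d L₀/(k_a−k_d) = 0.320×29.3/(1.23−0.320) = 9.376/0.9100 = 10.30 mg/L.
e^(−k_d t) = e^(−0.320×0.5930) = 0.8272; e^(−k_a t) = e^(−1.23×0.5930) = 0.4822.
D = 10.30 × (0.8272 − 0.4822) + 4.29 × 0.4822 = 3.554 + 2.069 = 5.623 mg/L.
DO = C_s − D = 11.3 − 5.623 = 5.677 mg/L.

DO ≈ 5.68 mg/L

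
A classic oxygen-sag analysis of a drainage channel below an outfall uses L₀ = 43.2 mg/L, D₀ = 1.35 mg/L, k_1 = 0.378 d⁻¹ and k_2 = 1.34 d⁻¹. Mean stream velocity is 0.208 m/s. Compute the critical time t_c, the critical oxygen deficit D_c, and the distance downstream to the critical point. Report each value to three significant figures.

t_c ≈ 1.23 d; D_c ≈ 7.66 mg/L; x_c ≈ 22.1 km

t_c = [1/(k_2−k_1)] ln[(k_2/k_1)(1 − D₀(k_2−k_1)/(k_1 L₀))]
= [1/(1.34−0.378)] ln[(1.34/0.378)(1 − 1.35×0.9620/(0.378×43.2))]
= (1/0.9620) ln[3.545 × 0.9205] = 1.040 × ln(3.263) = 1.040 × 1.183 = 1.229 d.
D_c = (k_1/k_2) L₀ e^(−k_1 t_c) = (0.378/1.34) × 43.2 × e^(−0.378×1.229) = 0.2821 × 43.2 × 0.6283 = 7.657 mg/L.
x_c = v t_c = 0.208 m/s × 1.229 d × 86400 s/d = 22090 m ≈ 22.1 km.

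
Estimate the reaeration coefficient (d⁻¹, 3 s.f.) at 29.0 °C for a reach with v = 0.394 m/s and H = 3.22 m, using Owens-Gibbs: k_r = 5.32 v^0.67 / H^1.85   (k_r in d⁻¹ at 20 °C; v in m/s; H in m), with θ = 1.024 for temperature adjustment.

k_r ≈ 0.406 d⁻¹

k_r(20) = 5.32 × 0.394^0.67 / 3.22^1.85 = 5.32 × 0.5358 / 8.700 = 0.3276 d⁻¹.
k_r(29.0) = 0.3276 × 1.024^(29.0−20) = 0.3276 × 1.238 = 0.4056 d⁻¹.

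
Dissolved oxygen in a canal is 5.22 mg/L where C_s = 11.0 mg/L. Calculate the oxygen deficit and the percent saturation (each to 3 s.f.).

D ≈ 5.78 mg/L; 47.5 % saturation

D = C_s − C = 11.0 − 5.22 = 5.78 mg/L.
% saturation = 5.22/11.0 × 100 = 47.5 %.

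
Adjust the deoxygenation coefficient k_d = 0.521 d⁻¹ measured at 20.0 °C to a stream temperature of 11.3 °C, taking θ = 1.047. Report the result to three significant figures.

k_d ≈ 0.349 d⁻¹

k_d(T₂) = k_d(T₁) · θ^(T₂−T₁) = 0.521 × 1.047^(11.3−20.0)
= 0.521 × 1.047^-8.70 = 0.521 × 0.6706 = 0.3494 d⁻¹.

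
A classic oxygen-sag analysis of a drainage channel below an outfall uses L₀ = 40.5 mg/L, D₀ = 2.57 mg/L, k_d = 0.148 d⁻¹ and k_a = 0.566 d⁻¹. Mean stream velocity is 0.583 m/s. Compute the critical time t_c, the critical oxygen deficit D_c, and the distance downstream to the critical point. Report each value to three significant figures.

At the critical point dD/dt = 0, so k_d L₀ e^(−k_d t) = k_a D. Substituting D(t) from the Streeter–Phelps equation and solving for t gives
t_c = ln[(k_a/k_d)(1 − D₀(k_a−k_d)/(k_d L₀))] / (k_a−k_d).
Here k_a−k_d = 0.4180 d⁻¹ and 1 − D₀(k_a−k_d)/(k_d L₀) = 1 − 2.57×0.4180/(0.148×40.5) = 0.8208, so
t_c = ln(3.824 × 0.8208) / 0.4180 = 1.144 / 0.4180 = 2.737 d.
L(t_c) = L₀ e^(−k_d t_c) = 40.5 × 0.6670 = 27.01 mg/L, and at the critical point k_a D_c = k_d L, so D_c = (0.148/0.566) × 27.01 = 7.063 mg/L.
x_c = v t_c = 0.583 m/s × 2.737 d × 86400 s/d = 137800 m ≈ 138 km.

t_c ≈ 2.74 d; D_c ≈ 7.06 mg/L; x_c ≈ 138 km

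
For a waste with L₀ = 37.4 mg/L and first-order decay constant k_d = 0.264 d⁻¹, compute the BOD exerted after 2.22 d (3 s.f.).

y ≈ 16.6 mg/L

y_t = L₀(1 − e^(−k_d t)) = 37.4 × (1 − e^(−0.264×2.22))
= 37.4 × (1 − 0.5565) = 37.4 × 0.4435 = 16.59 mg/L.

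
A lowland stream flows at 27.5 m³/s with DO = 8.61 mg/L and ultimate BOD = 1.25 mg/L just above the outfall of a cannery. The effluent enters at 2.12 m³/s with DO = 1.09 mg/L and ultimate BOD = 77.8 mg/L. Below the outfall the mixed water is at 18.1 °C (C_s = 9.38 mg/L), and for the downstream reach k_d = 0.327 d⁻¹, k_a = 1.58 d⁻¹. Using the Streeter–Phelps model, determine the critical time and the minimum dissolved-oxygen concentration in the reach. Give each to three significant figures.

Mixed DO = (27.5×8.61 + 2.12×1.09)/(27.5+2.12) = 239.1/29.62 = 8.072 mg/L.
Mixed L₀ = (27.5×1.25 + 2.12×77.8)/(29.62) = 199.3/29.62 = 6.729 mg/L.
Initial deficit D₀ = C_s − DO₀ = 9.38 − 8.072 = 1.308 mg/L.
t_c = (1/1.253) ln[(1.58/0.327)(1 − 1.308×1.253/(0.327×6.729))] = 0.7981 × ln(1.232) = 0.1667 d.
D_c = (0.327/1.58) × 6.729 × e^(−0.327×0.1667) = 0.2070 × 6.729 × 0.9470 = 1.319 mg/L.
Minimum DO = 9.38 − 1.319 = 8.061 mg/L.

t_c ≈ 0.167 d; minimum DO ≈ 8.06 mg/L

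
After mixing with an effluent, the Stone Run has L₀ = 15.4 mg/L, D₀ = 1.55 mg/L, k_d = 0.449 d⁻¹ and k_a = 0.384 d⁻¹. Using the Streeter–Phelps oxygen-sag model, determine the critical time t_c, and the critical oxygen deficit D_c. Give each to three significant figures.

t_c ≈ 2.18 d; D_c ≈ 6.76 mg/L

With k_a/k_d = 0.8552 and 1 − D₀(k_a−k_d)/(k_d L₀) = 1.015,
t_c = ln(0.8552 × 1.015) / (0.384 − 0.449) = ln(0.8677) / -0.06500 = -0.1419/-0.06500 = 2.183 d.
L(t_c) = L₀ e^(−k_d t_c) = 15.4 × 0.3752 = 5.778 mg/L, and at the critical point k_a D_c = k_d L, so D_c = (0.449/0.384) × 5.778 = 6.756 mg/L.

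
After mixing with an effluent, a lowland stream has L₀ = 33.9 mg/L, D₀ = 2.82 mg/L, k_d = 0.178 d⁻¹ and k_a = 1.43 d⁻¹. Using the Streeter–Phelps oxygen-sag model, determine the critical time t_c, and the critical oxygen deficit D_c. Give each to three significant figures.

t_c = [1/(k_a−k_d)] ln[(k_a/k_d)(1 − D₀(k_a−k_d)/(k_d L₀))]
= [1/(1.43−0.178)] ln[(1.43/0.178)(1 − 2.82×1.252/(0.178×33.9))]
= (1/1.252) ln[8.034 × 0.4149] = 0.7987 × ln(3.333) = 0.7987 × 1.204 = 0.9616 d.
D_c = (k_d/k_a) L₀ e^(−k_d t_c) = (0.178/1.43) × 33.9 × e^(−0.178×0.9616) = 0.1245 × 33.9 × 0.8427 = 3.556 mg/L.

t_c ≈ 0.962 d; D_c ≈ 3.56 mg/L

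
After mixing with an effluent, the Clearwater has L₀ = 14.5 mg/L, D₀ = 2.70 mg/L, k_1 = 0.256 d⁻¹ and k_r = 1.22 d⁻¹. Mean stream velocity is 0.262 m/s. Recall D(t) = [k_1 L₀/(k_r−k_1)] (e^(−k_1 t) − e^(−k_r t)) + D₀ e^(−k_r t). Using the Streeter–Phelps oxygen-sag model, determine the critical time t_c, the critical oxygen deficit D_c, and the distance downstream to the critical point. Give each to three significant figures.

t_c ≈ 0.367 d; D_c ≈ 2.77 mg/L; x_c ≈ 8.30 km

At the critical point dD/dt = 0, so k_1 L₀ e^(−k_1 t) = k_r D. Substituting D(t) from the Streeter–Phelps equation and solving for t gives
t_c = ln[(k_r/k_1)(1 − D₀(k_r−k_1)/(k_1 L₀))] / (k_r−k_1).
Here k_r−k_1 = 0.9640 d⁻¹ and 1 − D₀(k_r−k_1)/(k_1 L₀) = 1 − 2.70×0.9640/(0.256×14.5) = 0.2988, so
t_c = ln(4.766 × 0.2988) / 0.9640 = 0.3535 / 0.9640 = 0.3667 d.
L(t_c) = L₀ e^(−k_1 t_c) = 14.5 × 0.9104 = 13.20 mg/L, and at the critical point k_r D_c = k_1 L, so D_c = (0.256/1.22) × 13.20 = 2.770 mg/L.
x_c = v t_c = 0.262 m/s × 0.3667 d × 86400 s/d = 8301 m ≈ 8.30 km.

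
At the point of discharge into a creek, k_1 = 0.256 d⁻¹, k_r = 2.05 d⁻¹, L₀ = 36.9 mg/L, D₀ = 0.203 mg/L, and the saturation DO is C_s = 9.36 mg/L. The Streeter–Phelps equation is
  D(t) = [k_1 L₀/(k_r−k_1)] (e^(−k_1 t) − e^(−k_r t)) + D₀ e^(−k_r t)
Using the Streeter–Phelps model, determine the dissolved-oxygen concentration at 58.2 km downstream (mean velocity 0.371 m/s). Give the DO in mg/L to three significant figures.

DO ≈ 6.17 mg/L

Travel time t = x/v = 58.2 km / (0.371 m/s) = 58200 m / 0.371 m/s = 156900 s = 1.816 d.
k_1 L₀/(k_r−k_1) = 0.256×36.9/(2.05−0.256) = 9.446/1.794 = 5.266 mg/L.
e^(−k_1 t) = e^(−0.256×1.816) = 0.6283; e^(−k_r t) = e^(−2.05×1.816) = 0.02418.
D = 5.266 × (0.6283 − 0.02418) + 0.203 × 0.02418 = 3.181 + 0.004909 = 3.186 mg/L.
DO = C_s − D = 9.36 − 3.186 = 6.174 mg/L.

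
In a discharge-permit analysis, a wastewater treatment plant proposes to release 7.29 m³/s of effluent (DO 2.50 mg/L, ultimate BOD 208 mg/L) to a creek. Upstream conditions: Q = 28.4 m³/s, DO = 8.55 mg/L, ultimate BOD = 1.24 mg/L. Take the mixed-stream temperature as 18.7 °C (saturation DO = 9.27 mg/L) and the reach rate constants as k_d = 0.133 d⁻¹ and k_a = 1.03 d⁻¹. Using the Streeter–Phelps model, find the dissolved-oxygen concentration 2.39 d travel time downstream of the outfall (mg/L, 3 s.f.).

DO ≈ 4.96 mg/L

Mixed DO = (28.4×8.55 + 7.29×2.50)/(28.4+7.29) = 261.0/35.69 = 7.314 mg/L.
Mixed L₀ = (28.4×1.24 + 7.29×208)/(35.69) = 1552/35.69 = 43.47 mg/L.
Initial deficit D₀ = C_s − DO₀ = 9.27 − 7.314 = 1.956 mg/L.
D(2.39) = [0.133×43.47/(1.03−0.133)](e^(−0.133×2.39) − e^(−1.03×2.39)) + 1.956 e^(−1.03×2.39)
= 6.446 × (0.7277 − 0.08529) + 1.956 × 0.08529 = 4.308 mg/L.
DO = 9.27 − 4.308 = 4.962 mg/L.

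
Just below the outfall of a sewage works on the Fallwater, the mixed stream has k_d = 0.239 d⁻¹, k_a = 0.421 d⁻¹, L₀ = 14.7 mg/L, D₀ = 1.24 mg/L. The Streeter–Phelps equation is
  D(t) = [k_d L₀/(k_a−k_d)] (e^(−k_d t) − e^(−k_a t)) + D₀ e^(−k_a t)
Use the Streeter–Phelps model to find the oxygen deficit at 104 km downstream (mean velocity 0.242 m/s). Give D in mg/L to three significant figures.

D ≈ 3.65 mg/L

Travel time t = x/v = 104 km / (0.242 m/s) = 104000 m / 0.242 m/s = 429800 s = 4.974 d.
k_d L₀/(k_a−k_d) = 0.239×14.7/(0.421−0.239) = 3.513/0.1820 = 19.30 mg/L.
e^(−k_d t) = e^(−0.239×4.974) = 0.3046; e^(−k_a t) = e^(−0.421×4.974) = 0.1232.
D = 19.30 × (0.3046 − 0.1232) + 1.24 × 0.1232 = 3.502 + 0.1528 = 3.655 mg/L.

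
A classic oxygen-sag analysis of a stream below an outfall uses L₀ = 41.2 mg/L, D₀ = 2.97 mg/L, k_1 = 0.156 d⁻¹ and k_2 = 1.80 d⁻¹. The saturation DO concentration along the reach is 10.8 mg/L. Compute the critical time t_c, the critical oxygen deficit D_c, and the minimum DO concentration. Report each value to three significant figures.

t_c = [1/(k_2−k_1)] ln[(k_2/k_1)(1 − D₀(k_2−k_1)/(k_1 L₀))]
= [1/(1.80−0.156)] ln[(1.80/0.156)(1 − 2.97×1.644/(0.156×41.2))]
= (1/1.644) ln[11.54 × 0.2403] = 0.6083 × ln(2.773) = 0.6083 × 1.020 = 0.6204 d.
D_c = (k_1/k_2) L₀ e^(−k_1 t_c) = (0.156/1.80) × 41.2 × e^(−0.156×0.6204) = 0.08667 × 41.2 × 0.9078 = 3.241 mg/L.
Minimum DO = C_s − D_c = 10.8 − 3.241 = 7.559 mg/L.

t_c ≈ 0.620 d; D_c ≈ 3.24 mg/L; min DO ≈ 7.56 mg/L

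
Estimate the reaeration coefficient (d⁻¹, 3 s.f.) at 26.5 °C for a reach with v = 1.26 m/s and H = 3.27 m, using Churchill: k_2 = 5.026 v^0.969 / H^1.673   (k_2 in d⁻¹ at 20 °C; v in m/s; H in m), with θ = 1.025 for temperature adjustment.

k_2 ≈ 1.02 d⁻¹

k_2(20) = 5.026 × 1.26^0.969 / 3.27^1.673 = 5.026 × 1.251 / 7.258 = 0.8662 d⁻¹.
k_2(26.5) = 0.8662 × 1.025^(26.5−20) = 0.8662 × 1.174 = 1.017 d⁻¹.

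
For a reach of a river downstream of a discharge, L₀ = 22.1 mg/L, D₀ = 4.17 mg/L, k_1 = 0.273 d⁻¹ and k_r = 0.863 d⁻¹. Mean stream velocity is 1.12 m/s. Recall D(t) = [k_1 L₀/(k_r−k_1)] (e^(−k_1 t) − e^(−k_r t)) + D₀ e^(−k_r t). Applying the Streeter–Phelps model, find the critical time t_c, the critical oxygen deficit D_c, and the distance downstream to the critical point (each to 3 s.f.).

With k_r/k_1 = 3.161 and 1 − D₀(k_r−k_1)/(k_1 L₀) = 0.5922,
t_c = ln(3.161 × 0.5922) / (0.863 − 0.273) = ln(1.872) / 0.5900 = 0.6271/0.5900 = 1.063 d.
L(t_c) = L₀ e^(−k_1 t_c) = 22.1 × 0.7482 = 16.53 mg/L, and at the critical point k_r D_c = k_1 L, so D_c = (0.273/0.863) × 16.53 = 5.230 mg/L.
x_c = v t_c = 1.12 m/s × 1.063 d × 86400 s/d = 102800 m ≈ 103 km.

t_c ≈ 1.06 d; D_c ≈ 5.23 mg/L; x_c ≈ 103 km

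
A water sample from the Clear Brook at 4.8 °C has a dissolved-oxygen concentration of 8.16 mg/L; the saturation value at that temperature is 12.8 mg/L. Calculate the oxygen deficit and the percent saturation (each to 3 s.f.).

D ≈ 4.64 mg/L; 63.8 % saturation

D = C_s − C = 12.8 − 8.16 = 4.64 mg/L.
% saturation = 8.16/12.8 × 100 = 63.8 %.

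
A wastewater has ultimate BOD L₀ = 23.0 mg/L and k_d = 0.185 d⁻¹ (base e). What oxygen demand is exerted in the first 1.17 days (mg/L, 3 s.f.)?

y_t = L₀(1 − e^(−k_d t)) = 23.0 × (1 − e^(−0.185×1.17))
= 23.0 × (1 − 0.8054) = 23.0 × 0.1946 = 4.476 mg/L.

y ≈ 4.48 mg/L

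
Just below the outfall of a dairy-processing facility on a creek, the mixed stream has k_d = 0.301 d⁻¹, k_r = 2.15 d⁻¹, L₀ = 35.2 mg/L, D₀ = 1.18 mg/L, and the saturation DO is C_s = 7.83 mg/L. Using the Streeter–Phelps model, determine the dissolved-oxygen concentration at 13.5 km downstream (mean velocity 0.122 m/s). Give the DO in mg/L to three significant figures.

DO ≈ 4.22 mg/L

Travel time t = x/v = 13.5 km / (0.122 m/s) = 13500 m / 0.122 m/s = 110700 s = 1.281 d.
k_d L₀/(k_r−k_d) = 0.301×35.2/(2.15−0.301) = 10.60/1.849 = 5.730 mg/L.
e^(−k_d t) = e^(−0.301×1.281) = 0.6801; e^(−k_r t) = e^(−2.15×1.281) = 0.06370.
D = 5.730 × (0.6801 − 0.06370) + 1.18 × 0.06370 = 3.532 + 0.07516 = 3.607 mg/L.
DO = C_s − D = 7.83 − 3.607 = 4.223 mg/L.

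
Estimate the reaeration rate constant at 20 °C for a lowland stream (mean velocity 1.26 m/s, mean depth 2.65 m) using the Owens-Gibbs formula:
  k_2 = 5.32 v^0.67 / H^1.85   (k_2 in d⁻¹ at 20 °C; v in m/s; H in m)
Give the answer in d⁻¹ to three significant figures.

k_2 = 5.32 × 1.26^0.67 / 2.65^1.85 = 5.32 × 1.167 / 6.067 = 1.024 d⁻¹.

k_2 ≈ 1.02 d⁻¹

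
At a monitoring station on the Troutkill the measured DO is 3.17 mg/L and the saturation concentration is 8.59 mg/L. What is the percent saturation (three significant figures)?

36.9 % saturation

% saturation = C/C_s × 100 = 3.17/8.59 × 100 = 36.9 %.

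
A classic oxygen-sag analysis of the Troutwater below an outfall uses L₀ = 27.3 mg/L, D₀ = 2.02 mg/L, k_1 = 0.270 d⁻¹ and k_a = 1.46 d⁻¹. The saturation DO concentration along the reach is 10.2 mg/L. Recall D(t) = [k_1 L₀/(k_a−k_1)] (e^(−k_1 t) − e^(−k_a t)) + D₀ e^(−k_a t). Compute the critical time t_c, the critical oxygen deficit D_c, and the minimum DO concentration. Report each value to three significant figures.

t_c = [1/(k_a−k_1)] ln[(k_a/k_1)(1 − D₀(k_a−k_1)/(k_1 L₀))]
= [1/(1.46−0.270)] ln[(1.46/0.270)(1 − 2.02×1.190/(0.270×27.3))]
= (1/1.190) ln[5.407 × 0.6739] = 0.8403 × ln(3.644) = 0.8403 × 1.293 = 1.087 d.
L(t_c) = L₀ e^(−k_1 t_c) = 27.3 × 0.7457 = 20.36 mg/L, and at the critical point k_a D_c = k_1 L, so D_c = (0.270/1.46) × 20.36 = 3.765 mg/L.
Minimum DO = C_s − D_c = 10.2 − 3.765 = 6.435 mg/L.

t_c ≈ 1.09 d; D_c ≈ 3.76 mg/L; min DO ≈ 6.44 mg/L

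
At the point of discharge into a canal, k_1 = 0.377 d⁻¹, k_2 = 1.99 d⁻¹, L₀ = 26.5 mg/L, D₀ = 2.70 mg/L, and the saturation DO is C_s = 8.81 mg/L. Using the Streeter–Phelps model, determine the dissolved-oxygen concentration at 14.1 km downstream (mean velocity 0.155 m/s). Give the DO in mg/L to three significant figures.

DO ≈ 5.08 mg/L

Travel time t = x/v = 14.1 km / (0.155 m/s) = 14100 m / 0.155 m/s = 90970 s = 1.053 d.
k_1 L₀/(k_2−k_1) = 0.377×26.5/(1.99−0.377) = 9.991/1.613 = 6.194 mg/L.
e^(−k_1 t) = e^(−0.377×1.053) = 0.6724; e^(−k_2 t) = e^(−1.99×1.053) = 0.1230.
D = 6.194 × (0.6724 − 0.1230) + 2.70 × 0.1230 = 3.402 + 0.3322 = 3.735 mg/L.
DO = C_s − D = 8.81 − 3.735 = 5.075 mg/L.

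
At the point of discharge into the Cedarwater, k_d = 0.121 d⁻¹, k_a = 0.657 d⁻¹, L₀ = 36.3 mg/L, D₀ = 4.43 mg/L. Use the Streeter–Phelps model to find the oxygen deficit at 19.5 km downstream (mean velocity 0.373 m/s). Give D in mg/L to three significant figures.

D ≈ 5.09 mg/L

Travel time t = x/v = 19.5 km / (0.373 m/s) = 19500 m / 0.373 m/s = 52280 s = 0.6051 d.
k_d L₀/(k_a−k_d) = 0.121×36.3/(0.657−0.121) = 4.392/0.5360 = 8.195 mg/L.
e^(−k_d t) = e^(−0.121×0.6051) = 0.9294; e^(−k_a t) = e^(−0.657×0.6051) = 0.6720.
D = 8.195 × (0.9294 − 0.6720) + 4.43 × 0.6720 = 2.110 + 2.977 = 5.086 mg/L.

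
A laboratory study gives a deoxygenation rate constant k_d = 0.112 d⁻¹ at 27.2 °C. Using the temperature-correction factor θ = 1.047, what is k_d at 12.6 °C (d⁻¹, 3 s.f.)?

k_d ≈ 0.0573 d⁻¹

k_d(T₂) = k_d(T₁) · θ^(T₂−T₁) = 0.112 × 1.047^(12.6−27.2)
= 0.112 × 1.047^-14.6 = 0.112 × 0.5114 = 0.05728 d⁻¹.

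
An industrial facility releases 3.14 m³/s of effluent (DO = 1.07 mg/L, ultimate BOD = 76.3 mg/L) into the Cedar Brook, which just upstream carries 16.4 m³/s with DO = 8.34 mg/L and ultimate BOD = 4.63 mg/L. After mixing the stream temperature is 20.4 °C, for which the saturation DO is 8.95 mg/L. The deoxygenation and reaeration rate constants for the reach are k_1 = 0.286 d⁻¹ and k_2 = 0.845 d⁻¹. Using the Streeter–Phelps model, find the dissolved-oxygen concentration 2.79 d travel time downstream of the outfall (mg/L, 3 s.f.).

DO ≈ 5.84 mg/L

Mixed DO = (16.4×8.34 + 3.14×1.07)/(16.4+3.14) = 140.1/19.54 = 7.172 mg/L.
Mixed L₀ = (16.4×4.63 + 3.14×76.3)/(19.54) = 315.5/19.54 = 16.15 mg/L.
Initial deficit D₀ = C_s − DO₀ = 8.95 − 7.172 = 1.778 mg/L.
D(2.79) = [0.286×16.15/(0.845−0.286)](e^(−0.286×2.79) − e^(−0.845×2.79)) + 1.778 e^(−0.845×2.79)
= 8.261 × (0.4503 − 0.09465) + 1.778 × 0.09465 = 3.106 mg/L.
DO = 8.95 − 3.106 = 5.844 mg/L.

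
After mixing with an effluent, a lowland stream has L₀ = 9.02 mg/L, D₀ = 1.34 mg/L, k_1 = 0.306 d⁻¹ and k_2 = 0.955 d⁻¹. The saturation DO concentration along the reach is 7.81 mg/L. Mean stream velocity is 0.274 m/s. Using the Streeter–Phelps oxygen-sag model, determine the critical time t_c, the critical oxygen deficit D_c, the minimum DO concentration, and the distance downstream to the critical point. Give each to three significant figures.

t_c ≈ 1.17 d; D_c ≈ 2.02 mg/L; min DO ≈ 5.79 mg/L; x_c ≈ 27.7 km

With k_2/k_1 = 3.121 and 1 − D₀(k_2−k_1)/(k_1 L₀) = 0.6849,
t_c = ln(3.121 × 0.6849) / (0.955 − 0.306) = ln(2.138) / 0.6490 = 0.7597/0.6490 = 1.171 d.
L(t_c) = L₀ e^(−k_1 t_c) = 9.02 × 0.6989 = 6.304 mg/L, and at the critical point k_2 D_c = k_1 L, so D_c = (0.306/0.955) × 6.304 = 2.020 mg/L.
Minimum DO = C_s − D_c = 7.81 − 2.020 = 5.790 mg/L.
x_c = v t_c = 0.274 m/s × 1.171 d × 86400 s/d = 27710 m ≈ 27.7 km.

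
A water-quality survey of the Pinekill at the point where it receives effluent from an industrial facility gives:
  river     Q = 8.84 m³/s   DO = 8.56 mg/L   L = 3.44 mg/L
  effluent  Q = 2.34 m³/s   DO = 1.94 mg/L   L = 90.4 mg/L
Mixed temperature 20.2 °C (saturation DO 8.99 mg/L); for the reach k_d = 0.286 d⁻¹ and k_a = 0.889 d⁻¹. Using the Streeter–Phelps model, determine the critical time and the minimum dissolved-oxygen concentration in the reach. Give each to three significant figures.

t_c ≈ 1.56 d; minimum DO ≈ 4.53 mg/L

Mixed DO = (8.84×8.56 + 2.34×1.94)/(8.84+2.34) = 80.21/11.18 = 7.174 mg/L.
Mixed L₀ = (8.84×3.44 + 2.34×90.4)/(11.18) = 241.9/11.18 = 21.64 mg/L.
Initial deficit D₀ = C_s − DO₀ = 8.99 − 7.174 = 1.816 mg/L.
t_c = (1/0.6030) ln[(0.889/0.286)(1 − 1.816×0.6030/(0.286×21.64))] = 1.658 × ln(2.559) = 1.558 d.
D_c = (0.286/0.889) × 21.64 × e^(−0.286×1.558) = 0.3217 × 21.64 × 0.6405 = 4.459 mg/L.
Minimum DO = 8.99 − 4.459 = 4.531 mg/L.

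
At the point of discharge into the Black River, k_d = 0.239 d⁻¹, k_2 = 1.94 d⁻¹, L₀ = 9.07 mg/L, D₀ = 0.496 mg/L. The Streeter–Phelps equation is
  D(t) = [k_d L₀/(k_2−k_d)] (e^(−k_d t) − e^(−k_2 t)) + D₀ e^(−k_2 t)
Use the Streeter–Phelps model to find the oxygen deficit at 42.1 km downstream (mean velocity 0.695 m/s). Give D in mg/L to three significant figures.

Travel time t = x/v = 42.1 km / (0.695 m/s) = 42100 m / 0.695 m/s = 60580 s = 0.7011 d.
k_d L₀/(k_2−k_d) = 0.239×9.07/(1.94−0.239) = 2.168/1.701 = 1.274 mg/L.
e^(−k_d t) = e^(−0.239×0.7011) = 0.8457; e^(−k_2 t) = e^(−1.94×0.7011) = 0.2566.
D = 1.274 × (0.8457 − 0.2566) + 0.496 × 0.2566 = 0.7507 + 0.1273 = 0.8780 mg/L.

D ≈ 0.878 mg/L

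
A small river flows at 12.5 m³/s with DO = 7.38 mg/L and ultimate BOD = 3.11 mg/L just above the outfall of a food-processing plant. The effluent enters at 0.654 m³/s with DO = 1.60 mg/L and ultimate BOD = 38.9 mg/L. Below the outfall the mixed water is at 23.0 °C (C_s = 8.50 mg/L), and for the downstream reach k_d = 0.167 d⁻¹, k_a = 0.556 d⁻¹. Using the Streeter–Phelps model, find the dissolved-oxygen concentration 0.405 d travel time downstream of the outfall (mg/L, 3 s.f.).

Mixed DO = (12.5×7.38 + 0.654×1.60)/(12.5+0.654) = 93.30/13.15 = 7.093 mg/L.
Mixed L₀ = (12.5×3.11 + 0.654×38.9)/(13.15) = 64.32/13.15 = 4.889 mg/L.
Initial deficit D₀ = C_s − DO₀ = 8.50 − 7.093 = 1.407 mg/L.
D(0.405) = [0.167×4.889/(0.556−0.167)](e^(−0.167×0.405) − e^(−0.556×0.405)) + 1.407 e^(−0.556×0.405)
= 2.099 × (0.9346 − 0.7984) + 1.407 × 0.7984 = 1.410 mg/L.
DO = 8.50 − 1.410 = 7.090 mg/L.

DO ≈ 7.09 mg/L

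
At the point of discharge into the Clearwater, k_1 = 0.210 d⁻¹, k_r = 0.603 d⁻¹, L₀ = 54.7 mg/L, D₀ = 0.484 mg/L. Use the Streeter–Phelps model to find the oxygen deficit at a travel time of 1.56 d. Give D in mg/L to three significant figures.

k_1 L₀/(k_r−k_1) = 0.210×54.7/(0.603−0.210) = 11.49/0.3930 = 29.23 mg/L.
e^(−k_1 t) = e^(−0.210×1.560) = 0.7207; e^(−k_r t) = e^(−0.603×1.560) = 0.3904.
D = 29.23 × (0.7207 − 0.3904) + 0.484 × 0.3904 = 9.654 + 0.1889 = 9.843 mg/L.

D ≈ 9.84 mg/L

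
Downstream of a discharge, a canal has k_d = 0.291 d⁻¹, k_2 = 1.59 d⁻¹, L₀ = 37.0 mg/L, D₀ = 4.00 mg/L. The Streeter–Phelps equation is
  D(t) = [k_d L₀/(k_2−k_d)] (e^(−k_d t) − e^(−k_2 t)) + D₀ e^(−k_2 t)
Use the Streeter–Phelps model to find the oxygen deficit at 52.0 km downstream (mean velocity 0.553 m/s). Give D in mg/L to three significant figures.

Travel time t = x/v = 52.0 km / (0.553 m/s) = 52000 m / 0.553 m/s = 94030 s = 1.088 d.
k_d L₀/(k_2−k_d) = 0.291×37.0/(1.59−0.291) = 10.77/1.299 = 8.289 mg/L.
e^(−k_d t) = e^(−0.291×1.088) = 0.7285; e^(−k_2 t) = e^(−1.59×1.088) = 0.1772.
D = 8.289 × (0.7285 − 0.1772) + 4.00 × 0.1772 = 4.570 + 0.7088 = 5.279 mg/L.

D ≈ 5.28 mg/L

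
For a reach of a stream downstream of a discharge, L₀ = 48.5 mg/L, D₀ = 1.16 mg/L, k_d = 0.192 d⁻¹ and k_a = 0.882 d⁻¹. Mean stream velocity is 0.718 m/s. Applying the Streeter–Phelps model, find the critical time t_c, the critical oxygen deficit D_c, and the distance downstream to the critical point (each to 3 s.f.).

t_c = [1/(k_a−k_d)] ln[(k_a/k_d)(1 − D₀(k_a−k_d)/(k_d L₀))]
= [1/(0.882−0.192)] ln[(0.882/0.192)(1 − 1.16×0.6900/(0.192×48.5))]
= (1/0.6900) ln[4.594 × 0.9140] = 1.449 × ln(4.199) = 1.449 × 1.435 = 2.079 d.
D_c = (k_d/k_a) L₀ e^(−k_d t_c) = (0.192/0.882) × 48.5 × e^(−0.192×2.079) = 0.2177 × 48.5 × 0.6708 = 7.082 mg/L.
x_c = v t_c = 0.718 m/s × 2.079 d × 86400 s/d = 129000 m ≈ 129 km.

t_c ≈ 2.08 d; D_c ≈ 7.08 mg/L; x_c ≈ 129 km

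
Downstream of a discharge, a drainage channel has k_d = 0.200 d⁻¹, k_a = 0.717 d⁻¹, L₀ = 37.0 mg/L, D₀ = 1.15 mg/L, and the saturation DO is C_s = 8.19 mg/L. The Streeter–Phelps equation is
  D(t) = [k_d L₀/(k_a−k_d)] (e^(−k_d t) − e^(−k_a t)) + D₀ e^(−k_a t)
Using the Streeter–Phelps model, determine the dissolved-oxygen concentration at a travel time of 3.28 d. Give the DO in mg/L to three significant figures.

k_d L₀/(k_a−k_d) = 0.200×37.0/(0.717−0.200) = 7.400/0.5170 = 14.31 mg/L.
e^(−k_d t) = e^(−0.200×3.280) = 0.5189; e^(−k_a t) = e^(−0.717×3.280) = 0.09520.
D = 14.31 × (0.5189 − 0.09520) + 1.15 × 0.09520 = 6.065 + 0.1095 = 6.174 mg/L.
DO = C_s − D = 8.19 − 6.174 = 2.016 mg/L.

DO ≈ 2.02 mg/L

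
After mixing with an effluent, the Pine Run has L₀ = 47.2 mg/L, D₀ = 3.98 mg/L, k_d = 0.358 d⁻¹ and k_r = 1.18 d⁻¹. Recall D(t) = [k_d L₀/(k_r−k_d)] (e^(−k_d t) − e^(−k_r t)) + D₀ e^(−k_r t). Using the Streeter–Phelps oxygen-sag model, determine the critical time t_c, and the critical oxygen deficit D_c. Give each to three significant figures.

t_c ≈ 1.19 d; D_c ≈ 9.36 mg/L

At the critical point dD/dt = 0, so k_d L₀ e^(−k_d t) = k_r D. Substituting D(t) from the Streeter–Phelps equation and solving for t gives
t_c = ln[(k_r/k_d)(1 − D₀(k_r−k_d)/(k_d L₀))] / (k_r−k_d).
Here k_r−k_d = 0.8220 d⁻¹ and 1 − D₀(k_r−k_d)/(k_d L₀) = 1 − 3.98×0.8220/(0.358×47.2) = 0.8064, so
t_c = ln(3.296 × 0.8064) / 0.8220 = 0.9775 / 0.8220 = 1.189 d.
L(t_c) = L₀ e^(−k_d t_c) = 47.2 × 0.6533 = 30.83 mg/L, and at the critical point k_r D_c = k_d L, so D_c = (0.358/1.18) × 30.83 = 9.355 mg/L.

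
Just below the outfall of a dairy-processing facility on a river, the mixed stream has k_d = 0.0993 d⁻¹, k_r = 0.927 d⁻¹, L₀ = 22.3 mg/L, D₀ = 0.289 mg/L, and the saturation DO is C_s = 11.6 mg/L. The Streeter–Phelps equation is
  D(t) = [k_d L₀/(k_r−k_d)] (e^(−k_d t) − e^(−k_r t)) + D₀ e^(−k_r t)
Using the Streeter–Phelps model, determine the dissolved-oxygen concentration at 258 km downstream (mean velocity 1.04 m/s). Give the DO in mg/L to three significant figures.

Travel time t = x/v = 258 km / (1.04 m/s) = 258000 m / 1.04 m/s = 248100 s = 2.871 d.
k_d L₀/(k_r−k_d) = 0.0993×22.3/(0.927−0.0993) = 2.214/0.8277 = 2.675 mg/L.
e^(−k_d t) = e^(−0.0993×2.871) = 0.7519; e^(−k_r t) = e^(−0.927×2.871) = 0.06983.
D = 2.675 × (0.7519 − 0.06983) + 0.289 × 0.06983 = 1.825 + 0.02018 = 1.845 mg/L.
DO = C_s − D = 11.6 − 1.845 = 9.755 mg/L.

DO ≈ 9.75 mg/L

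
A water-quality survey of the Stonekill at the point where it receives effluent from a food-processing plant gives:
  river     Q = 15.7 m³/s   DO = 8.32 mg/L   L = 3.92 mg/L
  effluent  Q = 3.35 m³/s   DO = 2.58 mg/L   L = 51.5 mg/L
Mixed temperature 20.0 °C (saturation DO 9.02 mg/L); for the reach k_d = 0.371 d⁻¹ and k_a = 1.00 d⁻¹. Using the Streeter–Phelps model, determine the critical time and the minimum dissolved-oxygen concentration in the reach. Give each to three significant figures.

t_c ≈ 1.15 d; minimum DO ≈ 6.04 mg/L

Mixed DO = (15.7×8.32 + 3.35×2.58)/(15.7+3.35) = 139.3/19.05 = 7.311 mg/L.
Mixed L₀ = (15.7×3.92 + 3.35×51.5)/(19.05) = 234.1/19.05 = 12.29 mg/L.
Initial deficit D₀ = C_s − DO₀ = 9.02 − 7.311 = 1.709 mg/L.
t_c = (1/0.6290) ln[(1.00/0.371)(1 − 1.709×0.6290/(0.371×12.29))] = 1.590 × ln(2.060) = 1.149 d.
D_c = (0.371/1.00) × 12.29 × e^(−0.371×1.149) = 0.3710 × 12.29 × 0.6530 = 2.977 mg/L.
Minimum DO = 9.02 − 2.977 = 6.043 mg/L.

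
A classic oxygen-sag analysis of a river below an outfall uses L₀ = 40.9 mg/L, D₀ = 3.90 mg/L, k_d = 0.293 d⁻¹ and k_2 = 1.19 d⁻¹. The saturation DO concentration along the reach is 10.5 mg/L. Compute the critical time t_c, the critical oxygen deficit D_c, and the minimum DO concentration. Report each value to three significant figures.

t_c ≈ 1.18 d; D_c ≈ 7.13 mg/L; min DO ≈ 3.37 mg/L

At the critical point dD/dt = 0, so k_d L₀ e^(−k_d t) = k_2 D. Substituting D(t) from the Streeter–Phelps equation and solving for t gives
t_c = ln[(k_2/k_d)(1 − D₀(k_2−k_d)/(k_d L₀))] / (k_2−k_d).
Here k_2−k_d = 0.8970 d⁻¹ and 1 − D₀(k_2−k_d)/(k_d L₀) = 1 − 3.90×0.8970/(0.293×40.9) = 0.7081, so
t_c = ln(4.061 × 0.7081) / 0.8970 = 1.056 / 0.8970 = 1.178 d.
L(t_c) = L₀ e^(−k_d t_c) = 40.9 × 0.7082 = 28.96 mg/L, and at the critical point k_2 D_c = k_d L, so D_c = (0.293/1.19) × 28.96 = 7.132 mg/L.
Minimum DO = C_s − D_c = 10.5 − 7.132 = 3.368 mg/L.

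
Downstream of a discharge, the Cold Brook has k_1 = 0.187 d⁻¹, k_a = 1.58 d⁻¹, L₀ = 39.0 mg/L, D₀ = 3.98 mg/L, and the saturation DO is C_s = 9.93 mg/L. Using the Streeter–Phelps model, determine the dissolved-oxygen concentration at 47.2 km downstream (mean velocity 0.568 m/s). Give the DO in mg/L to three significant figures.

DO ≈ 5.83 mg/L

Travel time t = x/v = 47.2 km / (0.568 m/s) = 47200 m / 0.568 m/s = 83100 s = 0.9618 d.
k_1 L₀/(k_a−k_1) = 0.187×39.0/(1.58−0.187) = 7.293/1.393 = 5.235 mg/L.
e^(−k_1 t) = e^(−0.187×0.9618) = 0.8354; e^(−k_a t) = e^(−1.58×0.9618) = 0.2188.
D = 5.235 × (0.8354 − 0.2188) + 3.98 × 0.2188 = 3.228 + 0.8708 = 4.099 mg/L.
DO = C_s − D = 9.93 − 4.099 = 5.831 mg/L.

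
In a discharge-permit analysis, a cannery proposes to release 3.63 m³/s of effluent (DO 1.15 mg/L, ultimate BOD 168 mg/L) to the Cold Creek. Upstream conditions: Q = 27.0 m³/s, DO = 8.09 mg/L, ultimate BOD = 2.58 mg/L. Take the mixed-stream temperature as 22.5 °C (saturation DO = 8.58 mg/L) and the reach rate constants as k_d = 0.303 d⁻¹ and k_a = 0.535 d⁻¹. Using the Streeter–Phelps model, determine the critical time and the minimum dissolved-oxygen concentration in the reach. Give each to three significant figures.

Mixed DO = (27.0×8.09 + 3.63×1.15)/(27.0+3.63) = 222.6/30.63 = 7.268 mg/L.
Mixed L₀ = (27.0×2.58 + 3.63×168)/(30.63) = 679.5/30.63 = 22.18 mg/L.
Initial deficit D₀ = C_s − DO₀ = 8.58 − 7.268 = 1.312 mg/L.
t_c = (1/0.2320) ln[(0.535/0.303)(1 − 1.312×0.2320/(0.303×22.18))] = 4.310 × ln(1.686) = 2.251 d.
D_c = (0.303/0.535) × 22.18 × e^(−0.303×2.251) = 0.5664 × 22.18 × 0.5056 = 6.353 mg/L.
Minimum DO = 8.58 − 6.353 = 2.227 mg/L.

t_c ≈ 2.25 d; minimum DO ≈ 2.23 mg/L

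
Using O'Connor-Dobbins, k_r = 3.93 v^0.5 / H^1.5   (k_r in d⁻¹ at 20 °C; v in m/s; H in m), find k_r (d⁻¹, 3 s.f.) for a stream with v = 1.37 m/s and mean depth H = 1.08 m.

k_r ≈ 4.10 d⁻¹

k_r = 3.93 × 1.37^0.5 / 1.08^1.5 = 3.93 × 1.170 / 1.122 = 4.098 d⁻¹.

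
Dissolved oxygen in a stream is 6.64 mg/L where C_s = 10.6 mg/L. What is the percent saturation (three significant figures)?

% saturation = C/C_s × 100 = 6.64/10.6 × 100 = 62.6 %.

62.6 % saturation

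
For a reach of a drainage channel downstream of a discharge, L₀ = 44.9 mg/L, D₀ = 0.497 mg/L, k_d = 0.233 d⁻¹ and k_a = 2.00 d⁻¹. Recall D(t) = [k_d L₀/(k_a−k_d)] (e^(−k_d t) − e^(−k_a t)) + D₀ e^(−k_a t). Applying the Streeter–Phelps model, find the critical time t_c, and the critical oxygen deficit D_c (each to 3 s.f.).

t_c ≈ 1.17 d; D_c ≈ 3.99 mg/L

t_c = [1/(k_a−k_d)] ln[(k_a/k_d)(1 − D₀(k_a−k_d)/(k_d L₀))]
= [1/(2.00−0.233)] ln[(2.00/0.233)(1 − 0.497×1.767/(0.233×44.9))]
= (1/1.767) ln[8.584 × 0.9161] = 0.5659 × ln(7.863) = 0.5659 × 2.062 = 1.167 d.
L(t_c) = L₀ e^(−k_d t_c) = 44.9 × 0.7619 = 34.21 mg/L, and at the critical point k_a D_c = k_d L, so D_c = (0.233/2.00) × 34.21 = 3.985 mg/L.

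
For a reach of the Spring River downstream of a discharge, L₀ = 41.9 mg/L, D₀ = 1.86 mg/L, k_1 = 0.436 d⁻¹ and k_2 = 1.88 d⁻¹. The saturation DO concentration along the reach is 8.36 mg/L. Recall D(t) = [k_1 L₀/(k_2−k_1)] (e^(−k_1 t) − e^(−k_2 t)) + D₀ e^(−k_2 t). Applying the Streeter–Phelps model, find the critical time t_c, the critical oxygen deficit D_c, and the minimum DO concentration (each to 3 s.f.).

t_c = [1/(k_2−k_1)] ln[(k_2/k_1)(1 − D₀(k_2−k_1)/(k_1 L₀))]
= [1/(1.88−0.436)] ln[(1.88/0.436)(1 − 1.86×1.444/(0.436×41.9))]
= (1/1.444) ln[4.312 × 0.8530] = 0.6925 × ln(3.678) = 0.6925 × 1.302 = 0.9019 d.
L(t_c) = L₀ e^(−k_1 t_c) = 41.9 × 0.6749 = 28.28 mg/L, and at the critical point k_2 D_c = k_1 L, so D_c = (0.436/1.88) × 28.28 = 6.558 mg/L.
Minimum DO = C_s − D_c = 8.36 − 6.558 = 1.802 mg/L.

t_c ≈ 0.902 d; D_c ≈ 6.56 mg/L; min DO ≈ 1.80 mg/L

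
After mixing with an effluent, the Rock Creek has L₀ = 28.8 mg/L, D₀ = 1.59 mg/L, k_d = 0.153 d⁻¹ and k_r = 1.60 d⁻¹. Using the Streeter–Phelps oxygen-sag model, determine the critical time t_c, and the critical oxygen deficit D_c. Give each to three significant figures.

t_c ≈ 1.11 d; D_c ≈ 2.32 mg/L

With k_r/k_d = 10.46 and 1 − D₀(k_r−k_d)/(k_d L₀) = 0.4779,
t_c = ln(10.46 × 0.4779) / (1.60 − 0.153) = ln(4.997) / 1.447 = 1.609/1.447 = 1.112 d.
D_c = (k_d/k_r) L₀ e^(−k_d t_c) = (0.153/1.60) × 28.8 × e^(−0.153×1.112) = 0.09562 × 28.8 × 0.8436 = 2.323 mg/L.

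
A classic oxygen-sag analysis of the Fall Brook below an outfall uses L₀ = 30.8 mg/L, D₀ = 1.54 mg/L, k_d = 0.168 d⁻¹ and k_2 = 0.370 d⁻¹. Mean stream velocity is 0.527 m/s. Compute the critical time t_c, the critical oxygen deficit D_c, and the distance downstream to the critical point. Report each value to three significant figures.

t_c = [1/(k_2−k_d)] ln[(k_2/k_d)(1 − D₀(k_2−k_d)/(k_d L₀))]
= [1/(0.370−0.168)] ln[(0.370/0.168)(1 − 1.54×0.2020/(0.168×30.8))]
= (1/0.2020) ln[2.202 × 0.9399] = 4.950 × ln(2.070) = 4.950 × 0.7275 = 3.602 d.
L(t_c) = L₀ e^(−k_d t_c) = 30.8 × 0.5460 = 16.82 mg/L, and at the critical point k_2 D_c = k_d L, so D_c = (0.168/0.370) × 16.82 = 7.636 mg/L.
x_c = v t_c = 0.527 m/s × 3.602 d × 86400 s/d = 164000 m ≈ 164 km.

t_c ≈ 3.60 d; D_c ≈ 7.64 mg/L; x_c ≈ 164 km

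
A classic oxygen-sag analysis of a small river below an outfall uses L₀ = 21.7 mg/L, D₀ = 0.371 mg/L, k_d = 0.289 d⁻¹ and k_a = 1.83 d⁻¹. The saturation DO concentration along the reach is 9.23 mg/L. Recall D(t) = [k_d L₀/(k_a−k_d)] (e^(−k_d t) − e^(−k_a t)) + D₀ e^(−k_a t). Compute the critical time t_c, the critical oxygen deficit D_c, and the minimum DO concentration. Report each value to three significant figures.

t_c ≈ 1.14 d; D_c ≈ 2.47 mg/L; min DO ≈ 6.76 mg/L

At the critical point dD/dt = 0, so k_d L₀ e^(−k_d t) = k_a D. Substituting D(t) from the Streeter–Phelps equation and solving for t gives
t_c = ln[(k_a/k_d)(1 − D₀(k_a−k_d)/(k_d L₀))] / (k_a−k_d).
Here k_a−k_d = 1.541 d⁻¹ and 1 − D₀(k_a−k_d)/(k_d L₀) = 1 − 0.371×1.541/(0.289×21.7) = 0.9088, so
t_c = ln(6.332 × 0.9088) / 1.541 = 1.750 / 1.541 = 1.136 d.
L(t_c) = L₀ e^(−k_d t_c) = 21.7 × 0.7202 = 15.63 mg/L, and at the critical point k_a D_c = k_d L, so D_c = (0.289/1.83) × 15.63 = 2.468 mg/L.
Minimum DO = C_s − D_c = 9.23 − 2.468 = 6.762 mg/L.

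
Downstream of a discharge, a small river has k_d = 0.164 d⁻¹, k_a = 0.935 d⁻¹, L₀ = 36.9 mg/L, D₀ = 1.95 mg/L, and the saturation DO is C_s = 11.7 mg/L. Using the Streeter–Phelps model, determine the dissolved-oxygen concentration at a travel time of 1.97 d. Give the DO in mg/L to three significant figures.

k_d L₀/(k_a−k_d) = 0.164×36.9/(0.935−0.164) = 6.052/0.7710 = 7.849 mg/L.
e^(−k_d t) = e^(−0.164×1.970) = 0.7239; e^(−k_a t) = e^(−0.935×1.970) = 0.1585.
D = 7.849 × (0.7239 − 0.1585) + 1.95 × 0.1585 = 4.438 + 0.3091 = 4.747 mg/L.
DO = C_s − D = 11.7 − 4.747 = 6.953 mg/L.

DO ≈ 6.95 mg/L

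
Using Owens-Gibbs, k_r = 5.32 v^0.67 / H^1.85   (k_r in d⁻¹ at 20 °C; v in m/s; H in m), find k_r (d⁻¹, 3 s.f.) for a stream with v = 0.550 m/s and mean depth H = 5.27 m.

k_r = 5.32 × 0.550^0.67 / 5.27^1.85 = 5.32 × 0.6700 / 21.64 = 0.1647 d⁻¹.

k_r ≈ 0.165 d⁻¹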